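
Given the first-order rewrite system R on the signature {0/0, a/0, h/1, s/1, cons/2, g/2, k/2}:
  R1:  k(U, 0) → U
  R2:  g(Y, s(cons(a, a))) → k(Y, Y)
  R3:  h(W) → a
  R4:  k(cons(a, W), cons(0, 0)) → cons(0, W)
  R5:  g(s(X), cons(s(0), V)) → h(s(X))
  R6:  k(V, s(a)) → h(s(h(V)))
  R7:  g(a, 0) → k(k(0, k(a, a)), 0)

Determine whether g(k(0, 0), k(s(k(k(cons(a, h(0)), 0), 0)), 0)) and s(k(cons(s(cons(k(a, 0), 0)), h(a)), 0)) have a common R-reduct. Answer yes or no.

Reduce t₁ = g(k(0, 0), k(s(k(k(cons(a, h(0)), 0), 0)), 0)):
1. g(k(0, 0), k(s(k(k(cons(a, h(0)), 0), 0)), 0))  →  g(0, k(s(k(k(cons(a, h(0)), 0), 0)), 0))   [R1 at 1]
2. g(0, k(s(k(k(cons(a, h(0)), 0), 0)), 0))  →  g(0, s(k(k(cons(a, h(0)), 0), 0)))   [R1 at 2]
3. g(0, s(k(k(cons(a, h(0)), 0), 0)))  →  g(0, s(k(cons(a, h(0)), 0)))   [R1 at 2.1]
4. g(0, s(k(cons(a, h(0)), 0)))  →  g(0, s(cons(a, h(0))))   [R1 at 2.1]
5. g(0, s(cons(a, h(0))))  →  g(0, s(cons(a, a)))   [R3 at 2.1.2]
6. g(0, s(cons(a, a)))  →  k(0, 0)   [R2 at ε]
7. k(0, 0)  →  0   [R1 at ε]

Reduce t₂ = s(k(cons(s(cons(k(a, 0), 0)), h(a)), 0)):
1. s(k(cons(s(cons(k(a, 0), 0)), h(a)), 0))  →  s(cons(s(cons(k(a, 0), 0)), h(a)))   [R1 at 1]
2. s(cons(s(cons(k(a, 0), 0)), h(a)))  →  s(cons(s(cons(a, 0)), h(a)))   [R1 at 1.1.1.1]
3. s(cons(s(cons(a, 0)), h(a)))  →  s(cons(s(cons(a, 0)), a))   [R3 at 1.2]

no — NF(t₁) = 0, NF(t₂) = s(cons(s(cons(a, 0)), a))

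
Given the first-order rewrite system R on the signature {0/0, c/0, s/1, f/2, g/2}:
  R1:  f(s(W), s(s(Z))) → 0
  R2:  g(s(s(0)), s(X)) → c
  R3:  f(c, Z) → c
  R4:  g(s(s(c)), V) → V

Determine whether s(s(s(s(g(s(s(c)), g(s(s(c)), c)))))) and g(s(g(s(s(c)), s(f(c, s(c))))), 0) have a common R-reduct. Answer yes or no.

Reduce t₁ = s(s(s(s(g(s(s(c)), g(s(s(c)), c)))))):
1. s(s(s(s(g(s(s(c)), g(s(s(c)), c))))))  →  s(s(s(s(g(s(s(c)), c)))))   [R4 at 1.1.1.1]
2. s(s(s(s(g(s(s(c)), c)))))  →  s(s(s(s(c))))   [R4 at 1.1.1.1]

Reduce t₂ = g(s(g(s(s(c)), s(f(c, s(c))))), 0):
1. g(s(g(s(s(c)), s(f(c, s(c))))), 0)  →  g(s(s(f(c, s(c)))), 0)   [R4 at 1.1]
2. g(s(s(f(c, s(c)))), 0)  →  g(s(s(c)), 0)   [R3 at 1.1.1]
3. g(s(s(c)), 0)  →  0   [R4 at ε]

no — NF(t₁) = s(s(s(s(c)))), NF(t₂) = 0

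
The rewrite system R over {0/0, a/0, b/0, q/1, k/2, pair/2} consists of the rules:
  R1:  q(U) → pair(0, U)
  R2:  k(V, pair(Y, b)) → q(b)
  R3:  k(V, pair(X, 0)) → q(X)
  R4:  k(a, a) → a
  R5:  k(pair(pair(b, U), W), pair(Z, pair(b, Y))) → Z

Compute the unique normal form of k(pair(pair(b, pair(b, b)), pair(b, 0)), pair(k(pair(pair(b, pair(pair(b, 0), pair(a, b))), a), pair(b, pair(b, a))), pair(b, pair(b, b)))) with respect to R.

1. k(pair(pair(b, pair(b, b)), pair(b, 0)), pair(k(pair(pair(b, pair(pair(b, 0), pair(a, b))), a), pair(b, pair(b, a))), pair(b, pair(b, b))))  →  k(pair(pair(b, pair(pair(b, 0), pair(a, b))), a), pair(b, pair(b, a)))   [R5 at ε]
2. k(pair(pair(b, pair(pair(b, 0), pair(a, b))), a), pair(b, pair(b, a)))  →  b   [R5 at ε]

b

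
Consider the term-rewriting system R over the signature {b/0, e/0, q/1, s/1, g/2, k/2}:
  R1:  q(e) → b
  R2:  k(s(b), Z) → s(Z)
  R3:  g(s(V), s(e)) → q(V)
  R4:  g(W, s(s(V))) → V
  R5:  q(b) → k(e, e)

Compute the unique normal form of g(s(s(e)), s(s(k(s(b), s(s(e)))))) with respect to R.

s(s(s(e)))

1. g(s(s(e)), s(s(k(s(b), s(s(e))))))  →  k(s(b), s(s(e)))   [R4 at ε]
2. k(s(b), s(s(e)))  →  s(s(s(e)))   [R2 at ε]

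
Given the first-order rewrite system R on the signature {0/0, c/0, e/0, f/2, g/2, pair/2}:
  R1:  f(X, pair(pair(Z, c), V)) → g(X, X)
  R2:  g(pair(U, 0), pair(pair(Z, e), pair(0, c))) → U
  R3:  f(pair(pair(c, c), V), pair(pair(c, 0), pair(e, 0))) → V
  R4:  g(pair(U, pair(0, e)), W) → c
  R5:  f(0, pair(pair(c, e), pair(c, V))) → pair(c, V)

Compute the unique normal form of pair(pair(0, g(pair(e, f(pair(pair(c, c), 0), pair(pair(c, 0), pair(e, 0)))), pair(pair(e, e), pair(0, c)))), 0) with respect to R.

1. pair(pair(0, g(pair(e, f(pair(pair(c, c), 0), pair(pair(c, 0), pair(e, 0)))), pair(pair(e, e), pair(0, c)))), 0)  →  pair(pair(0, g(pair(e, 0), pair(pair(e, e), pair(0, c)))), 0)   [R3 at 1.2.1.2]
2. pair(pair(0, g(pair(e, 0), pair(pair(e, e), pair(0, c)))), 0)  →  pair(pair(0, e), 0)   [R2 at 1.2]

pair(pair(0, e), 0)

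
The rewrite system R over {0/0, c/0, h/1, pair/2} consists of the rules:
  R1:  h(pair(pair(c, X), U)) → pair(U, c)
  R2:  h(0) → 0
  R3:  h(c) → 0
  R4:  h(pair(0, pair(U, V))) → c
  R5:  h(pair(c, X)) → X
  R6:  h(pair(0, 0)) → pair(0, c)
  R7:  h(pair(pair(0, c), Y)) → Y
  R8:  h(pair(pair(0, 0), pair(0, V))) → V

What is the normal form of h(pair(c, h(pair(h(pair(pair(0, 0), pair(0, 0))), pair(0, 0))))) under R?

1. h(pair(c, h(pair(h(pair(pair(0, 0), pair(0, 0))), pair(0, 0)))))  →  h(pair(h(pair(pair(0, 0), pair(0, 0))), pair(0, 0)))   [R5 at ε]
2. h(pair(h(pair(pair(0, 0), pair(0, 0))), pair(0, 0)))  →  h(pair(0, pair(0, 0)))   [R8 at 1.1]
3. h(pair(0, pair(0, 0)))  →  c   [R4 at ε]

c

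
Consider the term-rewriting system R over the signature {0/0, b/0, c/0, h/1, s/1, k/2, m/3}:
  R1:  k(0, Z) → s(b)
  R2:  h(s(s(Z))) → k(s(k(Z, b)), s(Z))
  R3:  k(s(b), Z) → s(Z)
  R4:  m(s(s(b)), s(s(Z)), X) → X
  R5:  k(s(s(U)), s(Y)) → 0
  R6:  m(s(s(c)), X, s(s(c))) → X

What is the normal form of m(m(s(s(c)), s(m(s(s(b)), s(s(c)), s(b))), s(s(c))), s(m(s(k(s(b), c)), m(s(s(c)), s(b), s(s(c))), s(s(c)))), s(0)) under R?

1. m(m(s(s(c)), s(m(s(s(b)), s(s(c)), s(b))), s(s(c))), s(m(s(k(s(b), c)), m(s(s(c)), s(b), s(s(c))), s(s(c)))), s(0))  →  m(s(m(s(s(b)), s(s(c)), s(b))), s(m(s(k(s(b), c)), m(s(s(c)), s(b), s(s(c))), s(s(c)))), s(0))   [R6 at 1]
2. m(s(m(s(s(b)), s(s(c)), s(b))), s(m(s(k(s(b), c)), m(s(s(c)), s(b), s(s(c))), s(s(c)))), s(0))  →  m(s(s(b)), s(m(s(k(s(b), c)), m(s(s(c)), s(b), s(s(c))), s(s(c)))), s(0))   [R4 at 1.1]
3. m(s(s(b)), s(m(s(k(s(b), c)), m(s(s(c)), s(b), s(s(c))), s(s(c)))), s(0))  →  m(s(s(b)), s(m(s(s(c)), m(s(s(c)), s(b), s(s(c))), s(s(c)))), s(0))   [R3 at 2.1.1.1]
4. m(s(s(b)), s(m(s(s(c)), m(s(s(c)), s(b), s(s(c))), s(s(c)))), s(0))  →  m(s(s(b)), s(m(s(s(c)), s(b), s(s(c)))), s(0))   [R6 at 2.1]
5. m(s(s(b)), s(m(s(s(c)), s(b), s(s(c)))), s(0))  →  m(s(s(b)), s(s(b)), s(0))   [R6 at 2.1]
6. m(s(s(b)), s(s(b)), s(0))  →  s(0)   [R4 at ε]

s(0)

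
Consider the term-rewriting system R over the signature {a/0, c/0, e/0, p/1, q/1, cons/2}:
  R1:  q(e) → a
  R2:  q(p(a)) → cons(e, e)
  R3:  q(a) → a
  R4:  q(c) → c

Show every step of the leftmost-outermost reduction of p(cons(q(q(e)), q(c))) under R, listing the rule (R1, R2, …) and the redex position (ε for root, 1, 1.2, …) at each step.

p(cons(a, c))

1. p(cons(q(q(e)), q(c)))  →  p(cons(q(a), q(c)))   [R1 at 1.1.1]
2. p(cons(q(a), q(c)))  →  p(cons(a, q(c)))   [R3 at 1.1]
3. p(cons(a, q(c)))  →  p(cons(a, c))   [R4 at 1.2]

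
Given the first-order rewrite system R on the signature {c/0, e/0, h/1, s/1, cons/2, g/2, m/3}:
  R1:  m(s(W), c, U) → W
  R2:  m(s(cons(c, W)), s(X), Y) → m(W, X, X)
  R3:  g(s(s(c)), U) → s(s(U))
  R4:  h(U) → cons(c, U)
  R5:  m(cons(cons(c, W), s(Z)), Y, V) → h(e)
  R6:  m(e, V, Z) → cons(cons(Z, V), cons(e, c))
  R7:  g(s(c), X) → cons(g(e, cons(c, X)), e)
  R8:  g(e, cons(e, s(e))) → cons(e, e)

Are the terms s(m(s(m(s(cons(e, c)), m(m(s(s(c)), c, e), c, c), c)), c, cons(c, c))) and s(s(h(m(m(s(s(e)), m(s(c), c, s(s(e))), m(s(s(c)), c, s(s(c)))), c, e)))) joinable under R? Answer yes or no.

Reduce t₁ = s(m(s(m(s(cons(e, c)), m(m(s(s(c)), c, e), c, c), c)), c, cons(c, c))):
1. s(m(s(m(s(cons(e, c)), m(m(s(s(c)), c, e), c, c), c)), c, cons(c, c)))  →  s(m(s(cons(e, c)), m(m(s(s(c)), c, e), c, c), c))   [R1 at 1]
2. s(m(s(cons(e, c)), m(m(s(s(c)), c, e), c, c), c))  →  s(m(s(cons(e, c)), m(s(c), c, c), c))   [R1 at 1.2.1]
3. s(m(s(cons(e, c)), m(s(c), c, c), c))  →  s(m(s(cons(e, c)), c, c))   [R1 at 1.2]
4. s(m(s(cons(e, c)), c, c))  →  s(cons(e, c))   [R1 at 1]

Reduce t₂ = s(s(h(m(m(s(s(e)), m(s(c), c, s(s(e))), m(s(s(c)), c, s(s(c)))), c, e)))):
1. s(s(h(m(m(s(s(e)), m(s(c), c, s(s(e))), m(s(s(c)), c, s(s(c)))), c, e))))  →  s(s(cons(c, m(m(s(s(e)), m(s(c), c, s(s(e))), m(s(s(c)), c, s(s(c)))), c, e))))   [R4 at 1.1]
2. s(s(cons(c, m(m(s(s(e)), m(s(c), c, s(s(e))), m(s(s(c)), c, s(s(c)))), c, e))))  →  s(s(cons(c, m(m(s(s(e)), c, m(s(s(c)), c, s(s(c)))), c, e))))   [R1 at 1.1.2.1.2]
3. s(s(cons(c, m(m(s(s(e)), c, m(s(s(c)), c, s(s(c)))), c, e))))  →  s(s(cons(c, m(s(e), c, e))))   [R1 at 1.1.2.1]
4. s(s(cons(c, m(s(e), c, e))))  →  s(s(cons(c, e)))   [R1 at 1.1.2]

no — NF(t₁) = s(cons(e, c)), NF(t₂) = s(s(cons(c, e)))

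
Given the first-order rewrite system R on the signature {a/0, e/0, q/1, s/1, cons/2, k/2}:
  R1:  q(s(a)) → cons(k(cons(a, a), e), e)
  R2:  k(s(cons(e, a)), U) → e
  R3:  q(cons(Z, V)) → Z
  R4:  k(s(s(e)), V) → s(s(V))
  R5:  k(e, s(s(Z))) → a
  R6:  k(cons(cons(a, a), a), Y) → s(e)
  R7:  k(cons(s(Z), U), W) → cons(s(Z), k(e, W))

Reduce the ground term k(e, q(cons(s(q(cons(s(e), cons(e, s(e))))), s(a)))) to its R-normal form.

a

1. k(e, q(cons(s(q(cons(s(e), cons(e, s(e))))), s(a))))  →  k(e, s(q(cons(s(e), cons(e, s(e))))))   [R3 at 2]
2. k(e, s(q(cons(s(e), cons(e, s(e))))))  →  k(e, s(s(e)))   [R3 at 2.1]
3. k(e, s(s(e)))  →  a   [R5 at ε]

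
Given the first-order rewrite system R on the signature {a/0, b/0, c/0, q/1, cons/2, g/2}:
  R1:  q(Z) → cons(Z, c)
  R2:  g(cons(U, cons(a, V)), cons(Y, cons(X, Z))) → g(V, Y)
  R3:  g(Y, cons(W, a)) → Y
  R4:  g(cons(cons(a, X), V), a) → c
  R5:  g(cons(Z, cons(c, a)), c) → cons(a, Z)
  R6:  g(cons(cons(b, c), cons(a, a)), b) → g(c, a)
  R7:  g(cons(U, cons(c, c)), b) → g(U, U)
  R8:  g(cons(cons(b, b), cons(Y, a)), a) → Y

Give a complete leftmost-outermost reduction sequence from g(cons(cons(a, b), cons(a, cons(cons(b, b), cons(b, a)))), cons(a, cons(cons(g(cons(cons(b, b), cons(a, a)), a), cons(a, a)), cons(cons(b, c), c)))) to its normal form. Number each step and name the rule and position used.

1. g(cons(cons(a, b), cons(a, cons(cons(b, b), cons(b, a)))), cons(a, cons(cons(g(cons(cons(b, b), cons(a, a)), a), cons(a, a)), cons(cons(b, c), c))))  →  g(cons(cons(b, b), cons(b, a)), a)   [R2 at ε]
2. g(cons(cons(b, b), cons(b, a)), a)  →  b   [R8 at ε]

b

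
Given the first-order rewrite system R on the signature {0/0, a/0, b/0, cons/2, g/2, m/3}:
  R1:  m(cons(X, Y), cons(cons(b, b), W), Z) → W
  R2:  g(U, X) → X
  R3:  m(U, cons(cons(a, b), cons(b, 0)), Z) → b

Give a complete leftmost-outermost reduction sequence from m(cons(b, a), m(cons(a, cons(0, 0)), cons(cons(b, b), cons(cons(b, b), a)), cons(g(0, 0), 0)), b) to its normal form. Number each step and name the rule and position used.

1. m(cons(b, a), m(cons(a, cons(0, 0)), cons(cons(b, b), cons(cons(b, b), a)), cons(g(0, 0), 0)), b)  →  m(cons(b, a), cons(cons(b, b), a), b)   [R1 at 2]
2. m(cons(b, a), cons(cons(b, b), a), b)  →  a   [R1 at ε]

a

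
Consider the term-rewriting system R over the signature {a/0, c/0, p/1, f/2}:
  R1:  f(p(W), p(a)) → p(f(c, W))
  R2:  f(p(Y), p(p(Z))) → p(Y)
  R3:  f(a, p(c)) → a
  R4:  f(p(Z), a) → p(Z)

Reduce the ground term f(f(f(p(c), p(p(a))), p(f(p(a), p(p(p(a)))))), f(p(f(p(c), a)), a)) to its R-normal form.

1. f(f(f(p(c), p(p(a))), p(f(p(a), p(p(p(a)))))), f(p(f(p(c), a)), a))  →  f(f(p(c), p(f(p(a), p(p(p(a)))))), f(p(f(p(c), a)), a))   [R2 at 1.1]
2. f(f(p(c), p(f(p(a), p(p(p(a)))))), f(p(f(p(c), a)), a))  →  f(f(p(c), p(p(a))), f(p(f(p(c), a)), a))   [R2 at 1.2.1]
3. f(f(p(c), p(p(a))), f(p(f(p(c), a)), a))  →  f(p(c), f(p(f(p(c), a)), a))   [R2 at 1]
4. f(p(c), f(p(f(p(c), a)), a))  →  f(p(c), p(f(p(c), a)))   [R4 at 2]
5. f(p(c), p(f(p(c), a)))  →  f(p(c), p(p(c)))   [R4 at 2.1]
6. f(p(c), p(p(c)))  →  p(c)   [R2 at ε]

p(c)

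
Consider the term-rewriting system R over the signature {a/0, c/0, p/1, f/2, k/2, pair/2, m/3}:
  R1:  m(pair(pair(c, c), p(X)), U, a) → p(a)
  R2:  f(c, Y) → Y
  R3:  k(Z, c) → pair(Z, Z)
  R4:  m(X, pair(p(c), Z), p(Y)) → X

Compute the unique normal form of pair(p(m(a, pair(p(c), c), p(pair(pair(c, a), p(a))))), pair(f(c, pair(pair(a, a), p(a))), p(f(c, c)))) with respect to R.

pair(p(a), pair(pair(pair(a, a), p(a)), p(c)))

1. pair(p(m(a, pair(p(c), c), p(pair(pair(c, a), p(a))))), pair(f(c, pair(pair(a, a), p(a))), p(f(c, c))))  →  pair(p(a), pair(f(c, pair(pair(a, a), p(a))), p(f(c, c))))   [R4 at 1.1]
2. pair(p(a), pair(f(c, pair(pair(a, a), p(a))), p(f(c, c))))  →  pair(p(a), pair(pair(pair(a, a), p(a)), p(f(c, c))))   [R2 at 2.1]
3. pair(p(a), pair(pair(pair(a, a), p(a)), p(f(c, c))))  →  pair(p(a), pair(pair(pair(a, a), p(a)), p(c)))   [R2 at 2.2.1]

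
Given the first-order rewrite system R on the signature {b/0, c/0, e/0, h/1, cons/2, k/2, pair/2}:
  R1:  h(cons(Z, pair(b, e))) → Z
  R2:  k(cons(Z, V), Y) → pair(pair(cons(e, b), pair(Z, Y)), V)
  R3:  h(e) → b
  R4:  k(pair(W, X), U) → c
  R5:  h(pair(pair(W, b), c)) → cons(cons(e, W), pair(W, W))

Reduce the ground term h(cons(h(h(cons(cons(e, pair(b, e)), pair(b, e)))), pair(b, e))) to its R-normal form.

1. h(cons(h(h(cons(cons(e, pair(b, e)), pair(b, e)))), pair(b, e)))  →  h(h(cons(cons(e, pair(b, e)), pair(b, e))))   [R1 at ε]
2. h(h(cons(cons(e, pair(b, e)), pair(b, e))))  →  h(cons(e, pair(b, e)))   [R1 at 1]
3. h(cons(e, pair(b, e)))  →  e   [R1 at ε]

e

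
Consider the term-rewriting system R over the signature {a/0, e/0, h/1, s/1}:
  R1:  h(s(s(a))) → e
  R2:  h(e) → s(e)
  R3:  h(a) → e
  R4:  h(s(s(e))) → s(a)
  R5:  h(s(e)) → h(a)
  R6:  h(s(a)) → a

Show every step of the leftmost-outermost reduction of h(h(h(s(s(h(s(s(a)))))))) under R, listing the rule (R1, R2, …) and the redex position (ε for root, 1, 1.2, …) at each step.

1. h(h(h(s(s(h(s(s(a))))))))  →  h(h(h(s(s(e)))))   [R1 at 1.1.1.1.1]
2. h(h(h(s(s(e)))))  →  h(h(s(a)))   [R4 at 1.1]
3. h(h(s(a)))  →  h(a)   [R6 at 1]
4. h(a)  →  e   [R3 at ε]

e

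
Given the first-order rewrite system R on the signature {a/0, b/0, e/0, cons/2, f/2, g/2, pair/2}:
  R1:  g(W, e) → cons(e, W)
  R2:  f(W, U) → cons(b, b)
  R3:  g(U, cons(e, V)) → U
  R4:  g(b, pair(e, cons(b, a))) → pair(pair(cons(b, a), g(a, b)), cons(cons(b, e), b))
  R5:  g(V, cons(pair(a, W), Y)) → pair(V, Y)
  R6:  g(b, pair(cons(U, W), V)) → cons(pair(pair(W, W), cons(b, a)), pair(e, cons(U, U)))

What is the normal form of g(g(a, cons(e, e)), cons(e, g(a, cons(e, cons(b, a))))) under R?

1. g(g(a, cons(e, e)), cons(e, g(a, cons(e, cons(b, a)))))  →  g(a, cons(e, e))   [R3 at ε]
2. g(a, cons(e, e))  →  a   [R3 at ε]

a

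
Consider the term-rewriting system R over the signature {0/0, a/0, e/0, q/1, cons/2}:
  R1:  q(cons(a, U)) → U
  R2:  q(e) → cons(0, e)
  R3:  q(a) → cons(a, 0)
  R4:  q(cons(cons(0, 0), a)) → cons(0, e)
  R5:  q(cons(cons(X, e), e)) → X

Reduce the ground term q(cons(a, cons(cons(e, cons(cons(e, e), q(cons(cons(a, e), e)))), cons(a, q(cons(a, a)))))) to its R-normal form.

1. q(cons(a, cons(cons(e, cons(cons(e, e), q(cons(cons(a, e), e)))), cons(a, q(cons(a, a))))))  →  cons(cons(e, cons(cons(e, e), q(cons(cons(a, e), e)))), cons(a, q(cons(a, a))))   [R1 at ε]
2. cons(cons(e, cons(cons(e, e), q(cons(cons(a, e), e)))), cons(a, q(cons(a, a))))  →  cons(cons(e, cons(cons(e, e), a)), cons(a, q(cons(a, a))))   [R5 at 1.2.2]
3. cons(cons(e, cons(cons(e, e), a)), cons(a, q(cons(a, a))))  →  cons(cons(e, cons(cons(e, e), a)), cons(a, a))   [R1 at 2.2]

cons(cons(e, cons(cons(e, e), a)), cons(a, a))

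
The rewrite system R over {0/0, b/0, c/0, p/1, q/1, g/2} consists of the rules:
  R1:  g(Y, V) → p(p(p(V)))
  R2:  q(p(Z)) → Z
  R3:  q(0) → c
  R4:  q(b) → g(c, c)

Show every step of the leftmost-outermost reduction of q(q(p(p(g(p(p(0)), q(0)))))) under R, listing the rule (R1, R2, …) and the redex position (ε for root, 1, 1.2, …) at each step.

p(p(p(c)))

1. q(q(p(p(g(p(p(0)), q(0))))))  →  q(p(g(p(p(0)), q(0))))   [R2 at 1]
2. q(p(g(p(p(0)), q(0))))  →  g(p(p(0)), q(0))   [R2 at ε]
3. g(p(p(0)), q(0))  →  p(p(p(q(0))))   [R1 at ε]
4. p(p(p(q(0))))  →  p(p(p(c)))   [R3 at 1.1.1]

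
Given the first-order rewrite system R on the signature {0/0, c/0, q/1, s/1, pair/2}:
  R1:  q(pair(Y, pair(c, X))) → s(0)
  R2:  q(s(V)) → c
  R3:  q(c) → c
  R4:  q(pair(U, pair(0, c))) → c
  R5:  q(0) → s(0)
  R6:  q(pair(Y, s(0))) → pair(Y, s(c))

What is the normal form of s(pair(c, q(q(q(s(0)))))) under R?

s(pair(c, c))

1. s(pair(c, q(q(q(s(0))))))  →  s(pair(c, q(q(c))))   [R2 at 1.2.1.1]
2. s(pair(c, q(q(c))))  →  s(pair(c, q(c)))   [R3 at 1.2.1]
3. s(pair(c, q(c)))  →  s(pair(c, c))   [R3 at 1.2]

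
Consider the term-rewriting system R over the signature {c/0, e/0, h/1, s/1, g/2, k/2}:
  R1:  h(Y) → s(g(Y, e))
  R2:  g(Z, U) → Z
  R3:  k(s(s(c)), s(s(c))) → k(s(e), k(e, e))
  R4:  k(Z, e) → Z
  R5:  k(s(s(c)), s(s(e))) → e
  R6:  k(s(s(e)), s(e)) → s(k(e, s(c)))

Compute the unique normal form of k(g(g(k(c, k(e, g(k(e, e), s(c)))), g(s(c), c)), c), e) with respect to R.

1. k(g(g(k(c, k(e, g(k(e, e), s(c)))), g(s(c), c)), c), e)  →  g(g(k(c, k(e, g(k(e, e), s(c)))), g(s(c), c)), c)   [R4 at ε]
2. g(g(k(c, k(e, g(k(e, e), s(c)))), g(s(c), c)), c)  →  g(k(c, k(e, g(k(e, e), s(c)))), g(s(c), c))   [R2 at ε]
3. g(k(c, k(e, g(k(e, e), s(c)))), g(s(c), c))  →  k(c, k(e, g(k(e, e), s(c))))   [R2 at ε]
4. k(c, k(e, g(k(e, e), s(c))))  →  k(c, k(e, k(e, e)))   [R2 at 2.2]
5. k(c, k(e, k(e, e)))  →  k(c, k(e, e))   [R4 at 2.2]
6. k(c, k(e, e))  →  k(c, e)   [R4 at 2]
7. k(c, e)  →  c   [R4 at ε]

c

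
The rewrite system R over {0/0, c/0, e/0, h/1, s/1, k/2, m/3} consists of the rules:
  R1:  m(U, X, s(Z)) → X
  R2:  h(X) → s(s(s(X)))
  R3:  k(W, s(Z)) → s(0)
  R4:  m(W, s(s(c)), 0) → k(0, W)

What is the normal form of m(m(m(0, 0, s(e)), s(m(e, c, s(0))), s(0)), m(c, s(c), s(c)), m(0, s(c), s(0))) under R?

s(c)

1. m(m(m(0, 0, s(e)), s(m(e, c, s(0))), s(0)), m(c, s(c), s(c)), m(0, s(c), s(0)))  →  m(s(m(e, c, s(0))), m(c, s(c), s(c)), m(0, s(c), s(0)))   [R1 at 1]
2. m(s(m(e, c, s(0))), m(c, s(c), s(c)), m(0, s(c), s(0)))  →  m(s(c), m(c, s(c), s(c)), m(0, s(c), s(0)))   [R1 at 1.1]
3. m(s(c), m(c, s(c), s(c)), m(0, s(c), s(0)))  →  m(s(c), s(c), m(0, s(c), s(0)))   [R1 at 2]
4. m(s(c), s(c), m(0, s(c), s(0)))  →  m(s(c), s(c), s(c))   [R1 at 3]
5. m(s(c), s(c), s(c))  →  s(c)   [R1 at ε]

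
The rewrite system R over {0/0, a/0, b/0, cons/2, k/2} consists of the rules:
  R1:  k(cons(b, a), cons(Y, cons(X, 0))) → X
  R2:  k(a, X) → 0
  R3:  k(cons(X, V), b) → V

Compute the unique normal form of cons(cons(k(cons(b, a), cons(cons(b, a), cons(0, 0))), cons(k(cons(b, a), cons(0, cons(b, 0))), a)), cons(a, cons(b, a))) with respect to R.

1. cons(cons(k(cons(b, a), cons(cons(b, a), cons(0, 0))), cons(k(cons(b, a), cons(0, cons(b, 0))), a)), cons(a, cons(b, a)))  →  cons(cons(0, cons(k(cons(b, a), cons(0, cons(b, 0))), a)), cons(a, cons(b, a)))   [R1 at 1.1]
2. cons(cons(0, cons(k(cons(b, a), cons(0, cons(b, 0))), a)), cons(a, cons(b, a)))  →  cons(cons(0, cons(b, a)), cons(a, cons(b, a)))   [R1 at 1.2.1]

cons(cons(0, cons(b, a)), cons(a, cons(b, a)))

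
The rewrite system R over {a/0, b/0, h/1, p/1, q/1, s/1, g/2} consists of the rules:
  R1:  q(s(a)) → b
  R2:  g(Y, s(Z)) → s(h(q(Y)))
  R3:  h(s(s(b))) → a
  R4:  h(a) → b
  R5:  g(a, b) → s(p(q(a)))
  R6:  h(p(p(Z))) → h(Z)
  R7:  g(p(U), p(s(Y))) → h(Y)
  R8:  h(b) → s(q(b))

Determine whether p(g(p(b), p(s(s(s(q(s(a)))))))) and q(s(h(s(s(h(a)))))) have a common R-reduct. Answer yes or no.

Reduce t₁ = p(g(p(b), p(s(s(s(q(s(a)))))))):
1. p(g(p(b), p(s(s(s(q(s(a))))))))  →  p(h(s(s(q(s(a))))))   [R7 at 1]
2. p(h(s(s(q(s(a))))))  →  p(h(s(s(b))))   [R1 at 1.1.1.1]
3. p(h(s(s(b))))  →  p(a)   [R3 at 1]

Reduce t₂ = q(s(h(s(s(h(a)))))):
1. q(s(h(s(s(h(a))))))  →  q(s(h(s(s(b)))))   [R4 at 1.1.1.1.1]
2. q(s(h(s(s(b)))))  →  q(s(a))   [R3 at 1.1]
3. q(s(a))  →  b   [R1 at ε]

no — NF(t₁) = p(a), NF(t₂) = b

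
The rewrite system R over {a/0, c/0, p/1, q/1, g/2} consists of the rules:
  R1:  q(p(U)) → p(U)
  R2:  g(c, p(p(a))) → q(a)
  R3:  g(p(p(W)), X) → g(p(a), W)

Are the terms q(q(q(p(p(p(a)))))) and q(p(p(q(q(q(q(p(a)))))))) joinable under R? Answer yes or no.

yes — NF(t₁) = p(p(p(a))), NF(t₂) = p(p(p(a)))

Reduce t₁ = q(q(q(p(p(p(a)))))):
1. q(q(q(p(p(p(a))))))  →  q(q(p(p(p(a)))))   [R1 at 1.1]
2. q(q(p(p(p(a)))))  →  q(p(p(p(a))))   [R1 at 1]
3. q(p(p(p(a))))  →  p(p(p(a)))   [R1 at ε]

Reduce t₂ = q(p(p(q(q(q(q(p(a)))))))):
1. q(p(p(q(q(q(q(p(a))))))))  →  p(p(q(q(q(q(p(a)))))))   [R1 at ε]
2. p(p(q(q(q(q(p(a)))))))  →  p(p(q(q(q(p(a))))))   [R1 at 1.1.1.1.1]
3. p(p(q(q(q(p(a))))))  →  p(p(q(q(p(a)))))   [R1 at 1.1.1.1]
4. p(p(q(q(p(a)))))  →  p(p(q(p(a))))   [R1 at 1.1.1]
5. p(p(q(p(a))))  →  p(p(p(a)))   [R1 at 1.1]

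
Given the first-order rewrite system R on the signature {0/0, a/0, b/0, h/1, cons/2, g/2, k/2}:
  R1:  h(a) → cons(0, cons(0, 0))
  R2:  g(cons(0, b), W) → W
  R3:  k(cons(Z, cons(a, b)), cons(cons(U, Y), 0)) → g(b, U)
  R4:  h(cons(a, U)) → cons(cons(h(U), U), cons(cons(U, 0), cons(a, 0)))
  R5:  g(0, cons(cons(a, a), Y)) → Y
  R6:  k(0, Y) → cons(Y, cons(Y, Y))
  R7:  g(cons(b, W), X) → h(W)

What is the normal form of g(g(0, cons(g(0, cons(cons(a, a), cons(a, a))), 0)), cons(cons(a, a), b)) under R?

1. g(g(0, cons(g(0, cons(cons(a, a), cons(a, a))), 0)), cons(cons(a, a), b))  →  g(g(0, cons(cons(a, a), 0)), cons(cons(a, a), b))   [R5 at 1.2.1]
2. g(g(0, cons(cons(a, a), 0)), cons(cons(a, a), b))  →  g(0, cons(cons(a, a), b))   [R5 at 1]
3. g(0, cons(cons(a, a), b))  →  b   [R5 at ε]

b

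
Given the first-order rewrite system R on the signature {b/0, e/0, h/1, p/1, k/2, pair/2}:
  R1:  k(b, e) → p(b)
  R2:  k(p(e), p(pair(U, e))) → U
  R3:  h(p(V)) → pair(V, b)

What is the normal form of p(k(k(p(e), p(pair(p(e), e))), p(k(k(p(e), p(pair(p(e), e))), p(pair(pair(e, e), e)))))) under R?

1. p(k(k(p(e), p(pair(p(e), e))), p(k(k(p(e), p(pair(p(e), e))), p(pair(pair(e, e), e))))))  →  p(k(p(e), p(k(k(p(e), p(pair(p(e), e))), p(pair(pair(e, e), e))))))   [R2 at 1.1]
2. p(k(p(e), p(k(k(p(e), p(pair(p(e), e))), p(pair(pair(e, e), e))))))  →  p(k(p(e), p(k(p(e), p(pair(pair(e, e), e))))))   [R2 at 1.2.1.1]
3. p(k(p(e), p(k(p(e), p(pair(pair(e, e), e))))))  →  p(k(p(e), p(pair(e, e))))   [R2 at 1.2.1]
4. p(k(p(e), p(pair(e, e))))  →  p(e)   [R2 at 1]

p(e)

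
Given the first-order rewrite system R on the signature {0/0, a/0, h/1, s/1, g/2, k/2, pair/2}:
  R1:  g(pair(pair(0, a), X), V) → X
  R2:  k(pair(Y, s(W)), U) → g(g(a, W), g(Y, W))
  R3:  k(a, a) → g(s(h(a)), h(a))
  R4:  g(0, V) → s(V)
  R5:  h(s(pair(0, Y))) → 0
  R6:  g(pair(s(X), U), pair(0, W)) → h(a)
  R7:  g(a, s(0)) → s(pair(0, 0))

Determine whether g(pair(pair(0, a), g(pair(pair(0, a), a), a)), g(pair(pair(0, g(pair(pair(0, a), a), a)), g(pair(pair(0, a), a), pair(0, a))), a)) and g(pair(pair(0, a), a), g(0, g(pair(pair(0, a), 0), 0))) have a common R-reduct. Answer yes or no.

yes — NF(t₁) = a, NF(t₂) = a

Reduce t₁ = g(pair(pair(0, a), g(pair(pair(0, a), a), a)), g(pair(pair(0, g(pair(pair(0, a), a), a)), g(pair(pair(0, a), a), pair(0, a))), a)):
1. g(pair(pair(0, a), g(pair(pair(0, a), a), a)), g(pair(pair(0, g(pair(pair(0, a), a), a)), g(pair(pair(0, a), a), pair(0, a))), a))  →  g(pair(pair(0, a), a), a)   [R1 at ε]
2. g(pair(pair(0, a), a), a)  →  a   [R1 at ε]

Reduce t₂ = g(pair(pair(0, a), a), g(0, g(pair(pair(0, a), 0), 0))):
1. g(pair(pair(0, a), a), g(0, g(pair(pair(0, a), 0), 0)))  →  a   [R1 at ε]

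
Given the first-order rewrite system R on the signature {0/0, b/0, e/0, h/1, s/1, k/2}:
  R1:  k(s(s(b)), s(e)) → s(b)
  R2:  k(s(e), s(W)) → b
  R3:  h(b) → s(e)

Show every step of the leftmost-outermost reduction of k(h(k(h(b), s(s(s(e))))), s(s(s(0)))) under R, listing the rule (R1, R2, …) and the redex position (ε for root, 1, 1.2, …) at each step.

1. k(h(k(h(b), s(s(s(e))))), s(s(s(0))))  →  k(h(k(s(e), s(s(s(e))))), s(s(s(0))))   [R3 at 1.1.1]
2. k(h(k(s(e), s(s(s(e))))), s(s(s(0))))  →  k(h(b), s(s(s(0))))   [R2 at 1.1]
3. k(h(b), s(s(s(0))))  →  k(s(e), s(s(s(0))))   [R3 at 1]
4. k(s(e), s(s(s(0))))  →  b   [R2 at ε]

b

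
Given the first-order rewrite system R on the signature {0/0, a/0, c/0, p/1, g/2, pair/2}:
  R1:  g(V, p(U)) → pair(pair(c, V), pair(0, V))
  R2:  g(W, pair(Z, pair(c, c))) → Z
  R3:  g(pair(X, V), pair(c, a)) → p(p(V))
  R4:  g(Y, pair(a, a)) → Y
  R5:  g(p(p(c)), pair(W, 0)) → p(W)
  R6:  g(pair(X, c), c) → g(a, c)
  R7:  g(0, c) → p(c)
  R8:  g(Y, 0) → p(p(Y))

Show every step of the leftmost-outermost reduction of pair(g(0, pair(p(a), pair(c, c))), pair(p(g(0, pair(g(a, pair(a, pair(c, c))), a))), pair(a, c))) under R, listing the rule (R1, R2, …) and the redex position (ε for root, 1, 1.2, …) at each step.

1. pair(g(0, pair(p(a), pair(c, c))), pair(p(g(0, pair(g(a, pair(a, pair(c, c))), a))), pair(a, c)))  →  pair(p(a), pair(p(g(0, pair(g(a, pair(a, pair(c, c))), a))), pair(a, c)))   [R2 at 1]
2. pair(p(a), pair(p(g(0, pair(g(a, pair(a, pair(c, c))), a))), pair(a, c)))  →  pair(p(a), pair(p(g(0, pair(a, a))), pair(a, c)))   [R2 at 2.1.1.2.1]
3. pair(p(a), pair(p(g(0, pair(a, a))), pair(a, c)))  →  pair(p(a), pair(p(0), pair(a, c)))   [R4 at 2.1.1]

pair(p(a), pair(p(0), pair(a, c)))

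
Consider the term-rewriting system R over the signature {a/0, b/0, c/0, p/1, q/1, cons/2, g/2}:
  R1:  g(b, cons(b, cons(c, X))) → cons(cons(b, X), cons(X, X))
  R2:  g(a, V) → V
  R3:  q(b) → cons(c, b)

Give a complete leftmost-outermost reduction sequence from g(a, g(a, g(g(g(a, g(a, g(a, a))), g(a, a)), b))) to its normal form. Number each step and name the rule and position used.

1. g(a, g(a, g(g(g(a, g(a, g(a, a))), g(a, a)), b)))  →  g(a, g(g(g(a, g(a, g(a, a))), g(a, a)), b))   [R2 at ε]
2. g(a, g(g(g(a, g(a, g(a, a))), g(a, a)), b))  →  g(g(g(a, g(a, g(a, a))), g(a, a)), b)   [R2 at ε]
3. g(g(g(a, g(a, g(a, a))), g(a, a)), b)  →  g(g(g(a, g(a, a)), g(a, a)), b)   [R2 at 1.1]
4. g(g(g(a, g(a, a)), g(a, a)), b)  →  g(g(g(a, a), g(a, a)), b)   [R2 at 1.1]
5. g(g(g(a, a), g(a, a)), b)  →  g(g(a, g(a, a)), b)   [R2 at 1.1]
6. g(g(a, g(a, a)), b)  →  g(g(a, a), b)   [R2 at 1]
7. g(g(a, a), b)  →  g(a, b)   [R2 at 1]
8. g(a, b)  →  b   [R2 at ε]

b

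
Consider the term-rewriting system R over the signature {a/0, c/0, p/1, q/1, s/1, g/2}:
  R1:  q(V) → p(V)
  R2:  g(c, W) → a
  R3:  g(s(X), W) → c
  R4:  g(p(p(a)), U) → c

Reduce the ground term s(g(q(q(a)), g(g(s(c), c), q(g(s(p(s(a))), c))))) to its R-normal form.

s(c)

1. s(g(q(q(a)), g(g(s(c), c), q(g(s(p(s(a))), c)))))  →  s(g(p(q(a)), g(g(s(c), c), q(g(s(p(s(a))), c)))))   [R1 at 1.1]
2. s(g(p(q(a)), g(g(s(c), c), q(g(s(p(s(a))), c)))))  →  s(g(p(p(a)), g(g(s(c), c), q(g(s(p(s(a))), c)))))   [R1 at 1.1.1]
3. s(g(p(p(a)), g(g(s(c), c), q(g(s(p(s(a))), c)))))  →  s(c)   [R4 at 1]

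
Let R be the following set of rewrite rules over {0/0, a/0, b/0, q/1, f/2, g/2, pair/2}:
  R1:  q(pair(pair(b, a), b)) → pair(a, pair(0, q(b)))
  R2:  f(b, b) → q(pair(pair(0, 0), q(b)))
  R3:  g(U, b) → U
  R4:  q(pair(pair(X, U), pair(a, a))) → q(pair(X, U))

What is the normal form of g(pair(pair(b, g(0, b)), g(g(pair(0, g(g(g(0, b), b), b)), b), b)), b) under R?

1. g(pair(pair(b, g(0, b)), g(g(pair(0, g(g(g(0, b), b), b)), b), b)), b)  →  pair(pair(b, g(0, b)), g(g(pair(0, g(g(g(0, b), b), b)), b), b))   [R3 at ε]
2. pair(pair(b, g(0, b)), g(g(pair(0, g(g(g(0, b), b), b)), b), b))  →  pair(pair(b, 0), g(g(pair(0, g(g(g(0, b), b), b)), b), b))   [R3 at 1.2]
3. pair(pair(b, 0), g(g(pair(0, g(g(g(0, b), b), b)), b), b))  →  pair(pair(b, 0), g(pair(0, g(g(g(0, b), b), b)), b))   [R3 at 2]
4. pair(pair(b, 0), g(pair(0, g(g(g(0, b), b), b)), b))  →  pair(pair(b, 0), pair(0, g(g(g(0, b), b), b)))   [R3 at 2]
5. pair(pair(b, 0), pair(0, g(g(g(0, b), b), b)))  →  pair(pair(b, 0), pair(0, g(g(0, b), b)))   [R3 at 2.2]
6. pair(pair(b, 0), pair(0, g(g(0, b), b)))  →  pair(pair(b, 0), pair(0, g(0, b)))   [R3 at 2.2]
7. pair(pair(b, 0), pair(0, g(0, b)))  →  pair(pair(b, 0), pair(0, 0))   [R3 at 2.2]

pair(pair(b, 0), pair(0, 0))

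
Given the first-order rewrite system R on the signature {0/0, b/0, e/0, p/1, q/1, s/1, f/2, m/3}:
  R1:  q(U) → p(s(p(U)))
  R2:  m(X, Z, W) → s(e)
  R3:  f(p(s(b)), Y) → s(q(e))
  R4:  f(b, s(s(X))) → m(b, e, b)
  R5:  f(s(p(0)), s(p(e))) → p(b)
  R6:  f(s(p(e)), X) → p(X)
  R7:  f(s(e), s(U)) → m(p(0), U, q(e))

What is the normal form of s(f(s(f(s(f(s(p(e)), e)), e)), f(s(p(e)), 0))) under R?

s(p(p(0)))

1. s(f(s(f(s(f(s(p(e)), e)), e)), f(s(p(e)), 0)))  →  s(f(s(f(s(p(e)), e)), f(s(p(e)), 0)))   [R6 at 1.1.1.1.1]
2. s(f(s(f(s(p(e)), e)), f(s(p(e)), 0)))  →  s(f(s(p(e)), f(s(p(e)), 0)))   [R6 at 1.1.1]
3. s(f(s(p(e)), f(s(p(e)), 0)))  →  s(p(f(s(p(e)), 0)))   [R6 at 1]
4. s(p(f(s(p(e)), 0)))  →  s(p(p(0)))   [R6 at 1.1]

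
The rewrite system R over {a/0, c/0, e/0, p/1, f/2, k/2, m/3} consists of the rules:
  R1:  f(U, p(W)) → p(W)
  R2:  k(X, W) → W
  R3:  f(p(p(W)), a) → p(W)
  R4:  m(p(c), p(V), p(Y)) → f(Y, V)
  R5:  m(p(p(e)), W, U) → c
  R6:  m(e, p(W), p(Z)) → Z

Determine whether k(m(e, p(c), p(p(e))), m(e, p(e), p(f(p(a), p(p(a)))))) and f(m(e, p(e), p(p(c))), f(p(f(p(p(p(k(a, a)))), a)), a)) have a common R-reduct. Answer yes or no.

Reduce t₁ = k(m(e, p(c), p(p(e))), m(e, p(e), p(f(p(a), p(p(a)))))):
1. k(m(e, p(c), p(p(e))), m(e, p(e), p(f(p(a), p(p(a))))))  →  m(e, p(e), p(f(p(a), p(p(a)))))   [R2 at ε]
2. m(e, p(e), p(f(p(a), p(p(a)))))  →  f(p(a), p(p(a)))   [R6 at ε]
3. f(p(a), p(p(a)))  →  p(p(a))   [R1 at ε]

Reduce t₂ = f(m(e, p(e), p(p(c))), f(p(f(p(p(p(k(a, a)))), a)), a)):
1. f(m(e, p(e), p(p(c))), f(p(f(p(p(p(k(a, a)))), a)), a))  →  f(p(c), f(p(f(p(p(p(k(a, a)))), a)), a))   [R6 at 1]
2. f(p(c), f(p(f(p(p(p(k(a, a)))), a)), a))  →  f(p(c), f(p(p(p(k(a, a)))), a))   [R3 at 2.1.1]
3. f(p(c), f(p(p(p(k(a, a)))), a))  →  f(p(c), p(p(k(a, a))))   [R3 at 2]
4. f(p(c), p(p(k(a, a))))  →  p(p(k(a, a)))   [R1 at ε]
5. p(p(k(a, a)))  →  p(p(a))   [R2 at 1.1]

yes — NF(t₁) = p(p(a)), NF(t₂) = p(p(a))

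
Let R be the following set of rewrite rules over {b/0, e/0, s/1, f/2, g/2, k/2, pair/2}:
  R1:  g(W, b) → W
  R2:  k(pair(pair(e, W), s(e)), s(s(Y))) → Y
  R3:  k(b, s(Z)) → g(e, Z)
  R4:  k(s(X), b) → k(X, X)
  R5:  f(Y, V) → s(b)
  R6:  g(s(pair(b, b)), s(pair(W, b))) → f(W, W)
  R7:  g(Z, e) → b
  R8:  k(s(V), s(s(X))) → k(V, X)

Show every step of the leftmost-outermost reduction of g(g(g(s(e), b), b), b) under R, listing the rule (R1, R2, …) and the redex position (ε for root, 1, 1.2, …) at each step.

1. g(g(g(s(e), b), b), b)  →  g(g(s(e), b), b)   [R1 at ε]
2. g(g(s(e), b), b)  →  g(s(e), b)   [R1 at ε]
3. g(s(e), b)  →  s(e)   [R1 at ε]

s(e)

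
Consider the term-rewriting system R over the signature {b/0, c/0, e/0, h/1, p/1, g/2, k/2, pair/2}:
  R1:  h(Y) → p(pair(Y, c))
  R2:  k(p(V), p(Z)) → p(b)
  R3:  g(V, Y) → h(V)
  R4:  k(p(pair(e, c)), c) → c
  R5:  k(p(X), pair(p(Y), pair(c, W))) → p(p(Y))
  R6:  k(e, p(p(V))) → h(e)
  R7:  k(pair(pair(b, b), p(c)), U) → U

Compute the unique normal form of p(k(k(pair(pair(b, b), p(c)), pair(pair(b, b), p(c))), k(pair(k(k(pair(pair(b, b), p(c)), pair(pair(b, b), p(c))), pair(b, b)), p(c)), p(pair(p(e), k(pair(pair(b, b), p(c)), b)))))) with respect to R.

1. p(k(k(pair(pair(b, b), p(c)), pair(pair(b, b), p(c))), k(pair(k(k(pair(pair(b, b), p(c)), pair(pair(b, b), p(c))), pair(b, b)), p(c)), p(pair(p(e), k(pair(pair(b, b), p(c)), b))))))  →  p(k(pair(pair(b, b), p(c)), k(pair(k(k(pair(pair(b, b), p(c)), pair(pair(b, b), p(c))), pair(b, b)), p(c)), p(pair(p(e), k(pair(pair(b, b), p(c)), b))))))   [R7 at 1.1]
2. p(k(pair(pair(b, b), p(c)), k(pair(k(k(pair(pair(b, b), p(c)), pair(pair(b, b), p(c))), pair(b, b)), p(c)), p(pair(p(e), k(pair(pair(b, b), p(c)), b))))))  →  p(k(pair(k(k(pair(pair(b, b), p(c)), pair(pair(b, b), p(c))), pair(b, b)), p(c)), p(pair(p(e), k(pair(pair(b, b), p(c)), b)))))   [R7 at 1]
3. p(k(pair(k(k(pair(pair(b, b), p(c)), pair(pair(b, b), p(c))), pair(b, b)), p(c)), p(pair(p(e), k(pair(pair(b, b), p(c)), b)))))  →  p(k(pair(k(pair(pair(b, b), p(c)), pair(b, b)), p(c)), p(pair(p(e), k(pair(pair(b, b), p(c)), b)))))   [R7 at 1.1.1.1]
4. p(k(pair(k(pair(pair(b, b), p(c)), pair(b, b)), p(c)), p(pair(p(e), k(pair(pair(b, b), p(c)), b)))))  →  p(k(pair(pair(b, b), p(c)), p(pair(p(e), k(pair(pair(b, b), p(c)), b)))))   [R7 at 1.1.1]
5. p(k(pair(pair(b, b), p(c)), p(pair(p(e), k(pair(pair(b, b), p(c)), b)))))  →  p(p(pair(p(e), k(pair(pair(b, b), p(c)), b))))   [R7 at 1]
6. p(p(pair(p(e), k(pair(pair(b, b), p(c)), b))))  →  p(p(pair(p(e), b)))   [R7 at 1.1.2]

p(p(pair(p(e), b)))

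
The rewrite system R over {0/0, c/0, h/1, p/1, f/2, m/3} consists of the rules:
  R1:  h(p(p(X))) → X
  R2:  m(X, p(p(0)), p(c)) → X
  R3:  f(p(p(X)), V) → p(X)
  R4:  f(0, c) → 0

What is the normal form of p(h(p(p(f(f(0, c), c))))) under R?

p(0)

1. p(h(p(p(f(f(0, c), c)))))  →  p(f(f(0, c), c))   [R1 at 1]
2. p(f(f(0, c), c))  →  p(f(0, c))   [R4 at 1.1]
3. p(f(0, c))  →  p(0)   [R4 at 1]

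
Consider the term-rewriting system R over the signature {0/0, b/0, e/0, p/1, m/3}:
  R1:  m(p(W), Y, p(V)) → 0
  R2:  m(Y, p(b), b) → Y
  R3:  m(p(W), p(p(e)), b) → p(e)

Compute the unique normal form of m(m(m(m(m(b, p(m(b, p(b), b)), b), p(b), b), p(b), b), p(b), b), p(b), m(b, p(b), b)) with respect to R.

b

1. m(m(m(m(m(b, p(m(b, p(b), b)), b), p(b), b), p(b), b), p(b), b), p(b), m(b, p(b), b))  →  m(m(m(m(b, p(m(b, p(b), b)), b), p(b), b), p(b), b), p(b), m(b, p(b), b))   [R2 at 1]
2. m(m(m(m(b, p(m(b, p(b), b)), b), p(b), b), p(b), b), p(b), m(b, p(b), b))  →  m(m(m(b, p(m(b, p(b), b)), b), p(b), b), p(b), m(b, p(b), b))   [R2 at 1]
3. m(m(m(b, p(m(b, p(b), b)), b), p(b), b), p(b), m(b, p(b), b))  →  m(m(b, p(m(b, p(b), b)), b), p(b), m(b, p(b), b))   [R2 at 1]
4. m(m(b, p(m(b, p(b), b)), b), p(b), m(b, p(b), b))  →  m(m(b, p(b), b), p(b), m(b, p(b), b))   [R2 at 1.2.1]
5. m(m(b, p(b), b), p(b), m(b, p(b), b))  →  m(b, p(b), m(b, p(b), b))   [R2 at 1]
6. m(b, p(b), m(b, p(b), b))  →  m(b, p(b), b)   [R2 at 3]
7. m(b, p(b), b)  →  b   [R2 at ε]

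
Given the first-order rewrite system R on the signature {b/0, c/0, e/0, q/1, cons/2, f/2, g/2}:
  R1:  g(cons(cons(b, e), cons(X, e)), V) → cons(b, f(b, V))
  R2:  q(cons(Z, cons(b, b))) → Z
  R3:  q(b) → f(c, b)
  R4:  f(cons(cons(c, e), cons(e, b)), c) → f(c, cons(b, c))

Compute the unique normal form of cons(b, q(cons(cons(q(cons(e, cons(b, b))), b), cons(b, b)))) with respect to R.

1. cons(b, q(cons(cons(q(cons(e, cons(b, b))), b), cons(b, b))))  →  cons(b, cons(q(cons(e, cons(b, b))), b))   [R2 at 2]
2. cons(b, cons(q(cons(e, cons(b, b))), b))  →  cons(b, cons(e, b))   [R2 at 2.1]

cons(b, cons(e, b))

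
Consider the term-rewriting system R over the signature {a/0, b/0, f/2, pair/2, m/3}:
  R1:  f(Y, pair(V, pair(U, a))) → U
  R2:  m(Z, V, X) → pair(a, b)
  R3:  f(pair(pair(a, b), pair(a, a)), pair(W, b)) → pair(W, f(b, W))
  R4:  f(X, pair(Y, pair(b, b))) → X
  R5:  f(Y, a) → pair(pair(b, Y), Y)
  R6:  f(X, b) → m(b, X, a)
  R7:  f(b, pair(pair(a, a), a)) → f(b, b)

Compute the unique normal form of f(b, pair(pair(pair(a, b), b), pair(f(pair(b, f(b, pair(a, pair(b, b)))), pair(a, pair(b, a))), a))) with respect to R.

b

1. f(b, pair(pair(pair(a, b), b), pair(f(pair(b, f(b, pair(a, pair(b, b)))), pair(a, pair(b, a))), a)))  →  f(pair(b, f(b, pair(a, pair(b, b)))), pair(a, pair(b, a)))   [R1 at ε]
2. f(pair(b, f(b, pair(a, pair(b, b)))), pair(a, pair(b, a)))  →  b   [R1 at ε]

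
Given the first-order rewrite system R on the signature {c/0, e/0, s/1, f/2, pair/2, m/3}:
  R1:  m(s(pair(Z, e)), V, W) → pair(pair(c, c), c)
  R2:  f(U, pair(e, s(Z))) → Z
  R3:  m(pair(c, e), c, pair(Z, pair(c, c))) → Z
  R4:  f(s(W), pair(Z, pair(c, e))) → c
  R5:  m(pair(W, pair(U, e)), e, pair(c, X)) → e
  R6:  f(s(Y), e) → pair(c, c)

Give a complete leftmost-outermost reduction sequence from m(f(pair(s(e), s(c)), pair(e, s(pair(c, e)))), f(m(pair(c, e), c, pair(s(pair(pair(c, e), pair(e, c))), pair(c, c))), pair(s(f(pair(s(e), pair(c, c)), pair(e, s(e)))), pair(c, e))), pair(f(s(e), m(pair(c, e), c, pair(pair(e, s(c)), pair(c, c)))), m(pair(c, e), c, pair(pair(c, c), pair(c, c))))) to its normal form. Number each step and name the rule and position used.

c

1. m(f(pair(s(e), s(c)), pair(e, s(pair(c, e)))), f(m(pair(c, e), c, pair(s(pair(pair(c, e), pair(e, c))), pair(c, c))), pair(s(f(pair(s(e), pair(c, c)), pair(e, s(e)))), pair(c, e))), pair(f(s(e), m(pair(c, e), c, pair(pair(e, s(c)), pair(c, c)))), m(pair(c, e), c, pair(pair(c, c), pair(c, c)))))  →  m(pair(c, e), f(m(pair(c, e), c, pair(s(pair(pair(c, e), pair(e, c))), pair(c, c))), pair(s(f(pair(s(e), pair(c, c)), pair(e, s(e)))), pair(c, e))), pair(f(s(e), m(pair(c, e), c, pair(pair(e, s(c)), pair(c, c)))), m(pair(c, e), c, pair(pair(c, c), pair(c, c)))))   [R2 at 1]
2. m(pair(c, e), f(m(pair(c, e), c, pair(s(pair(pair(c, e), pair(e, c))), pair(c, c))), pair(s(f(pair(s(e), pair(c, c)), pair(e, s(e)))), pair(c, e))), pair(f(s(e), m(pair(c, e), c, pair(pair(e, s(c)), pair(c, c)))), m(pair(c, e), c, pair(pair(c, c), pair(c, c)))))  →  m(pair(c, e), f(s(pair(pair(c, e), pair(e, c))), pair(s(f(pair(s(e), pair(c, c)), pair(e, s(e)))), pair(c, e))), pair(f(s(e), m(pair(c, e), c, pair(pair(e, s(c)), pair(c, c)))), m(pair(c, e), c, pair(pair(c, c), pair(c, c)))))   [R3 at 2.1]
3. m(pair(c, e), f(s(pair(pair(c, e), pair(e, c))), pair(s(f(pair(s(e), pair(c, c)), pair(e, s(e)))), pair(c, e))), pair(f(s(e), m(pair(c, e), c, pair(pair(e, s(c)), pair(c, c)))), m(pair(c, e), c, pair(pair(c, c), pair(c, c)))))  →  m(pair(c, e), c, pair(f(s(e), m(pair(c, e), c, pair(pair(e, s(c)), pair(c, c)))), m(pair(c, e), c, pair(pair(c, c), pair(c, c)))))   [R4 at 2]
4. m(pair(c, e), c, pair(f(s(e), m(pair(c, e), c, pair(pair(e, s(c)), pair(c, c)))), m(pair(c, e), c, pair(pair(c, c), pair(c, c)))))  →  m(pair(c, e), c, pair(f(s(e), pair(e, s(c))), m(pair(c, e), c, pair(pair(c, c), pair(c, c)))))   [R3 at 3.1.2]
5. m(pair(c, e), c, pair(f(s(e), pair(e, s(c))), m(pair(c, e), c, pair(pair(c, c), pair(c, c)))))  →  m(pair(c, e), c, pair(c, m(pair(c, e), c, pair(pair(c, c), pair(c, c)))))   [R2 at 3.1]
6. m(pair(c, e), c, pair(c, m(pair(c, e), c, pair(pair(c, c), pair(c, c)))))  →  m(pair(c, e), c, pair(c, pair(c, c)))   [R3 at 3.2]
7. m(pair(c, e), c, pair(c, pair(c, c)))  →  c   [R3 at ε]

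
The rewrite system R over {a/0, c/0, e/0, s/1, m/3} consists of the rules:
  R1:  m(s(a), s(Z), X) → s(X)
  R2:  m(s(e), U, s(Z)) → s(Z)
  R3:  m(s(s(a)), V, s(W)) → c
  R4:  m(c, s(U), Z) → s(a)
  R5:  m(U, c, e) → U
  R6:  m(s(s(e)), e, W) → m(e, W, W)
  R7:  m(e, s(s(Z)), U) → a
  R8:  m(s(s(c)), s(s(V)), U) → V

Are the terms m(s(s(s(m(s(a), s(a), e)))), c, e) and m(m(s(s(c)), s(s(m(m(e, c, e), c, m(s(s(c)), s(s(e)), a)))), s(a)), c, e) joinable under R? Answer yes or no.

no — NF(t₁) = s(s(s(s(e)))), NF(t₂) = e

Reduce t₁ = m(s(s(s(m(s(a), s(a), e)))), c, e):
1. m(s(s(s(m(s(a), s(a), e)))), c, e)  →  s(s(s(m(s(a), s(a), e))))   [R5 at ε]
2. s(s(s(m(s(a), s(a), e))))  →  s(s(s(s(e))))   [R1 at 1.1.1]

Reduce t₂ = m(m(s(s(c)), s(s(m(m(e, c, e), c, m(s(s(c)), s(s(e)), a)))), s(a)), c, e):
1. m(m(s(s(c)), s(s(m(m(e, c, e), c, m(s(s(c)), s(s(e)), a)))), s(a)), c, e)  →  m(s(s(c)), s(s(m(m(e, c, e), c, m(s(s(c)), s(s(e)), a)))), s(a))   [R5 at ε]
2. m(s(s(c)), s(s(m(m(e, c, e), c, m(s(s(c)), s(s(e)), a)))), s(a))  →  m(m(e, c, e), c, m(s(s(c)), s(s(e)), a))   [R8 at ε]
3. m(m(e, c, e), c, m(s(s(c)), s(s(e)), a))  →  m(e, c, m(s(s(c)), s(s(e)), a))   [R5 at 1]
4. m(e, c, m(s(s(c)), s(s(e)), a))  →  m(e, c, e)   [R8 at 3]
5. m(e, c, e)  →  e   [R5 at ε]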